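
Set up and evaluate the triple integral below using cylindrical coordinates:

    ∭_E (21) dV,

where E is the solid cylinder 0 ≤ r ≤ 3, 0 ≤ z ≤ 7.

In cylindrical coordinates, x = r cos(θ), y = r sin(θ), z = z, and dV = r dr dθ dz.

The integrand becomes 21, so

    ∭_E (21) dV = ∫_{0}^{2π} ∫_{0}^{3} ∫_{0}^{7} (21) · r dz dr dθ.

Inner (z): 147r.
Middle (r from 0 to 3): 1323/2.
Outer (θ): 1323π.

Therefore the triple integral equals 1323π.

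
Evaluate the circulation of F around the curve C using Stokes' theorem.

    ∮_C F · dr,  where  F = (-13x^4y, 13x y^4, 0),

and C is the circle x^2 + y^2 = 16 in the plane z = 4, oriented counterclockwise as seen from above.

Let S be the flat disk x^2 + y^2 ≤ 16 in the plane z = 4, with upward unit normal n̂ = ẑ. By Stokes' theorem,

    ∮_C F · dr = ∬_S (∇ × F) · n̂ dS = ∬_D (curl F)_z dA,

where D is the disk x^2 + y^2 ≤ 16.

Compute the curl of F = (-13x^4y, 13x y^4, 0):
    (∇ × F)_x = ∂F_z/∂y - ∂F_y/∂z = 0,
    (∇ × F)_y = ∂F_x/∂z - ∂F_z/∂x = 0,
    (∇ × F)_z = ∂F_y/∂x - ∂F_x/∂y = 13x^4 + 13y^4.

On z = 4, (curl F)_z = 13x^4 + 13y^4.

Convert to polar (x = r cos θ, y = r sin θ, dA = r dr dθ); the integrand becomes 13r^4(sin(θ)^4 + cos(θ)^4), so

    ∬_D (curl F)_z dA = ∫_0^{2π} ∫_0^{4} (13r^4(sin(θ)^4 + cos(θ)^4)) · r dr dθ.

Inner (r from 0 to 4): 26624sin(θ)^4/3 + 26624cos(θ)^4/3.
Outer (θ from 0 to 2π): 13312π.

Therefore ∮_C F · dr = 13312π.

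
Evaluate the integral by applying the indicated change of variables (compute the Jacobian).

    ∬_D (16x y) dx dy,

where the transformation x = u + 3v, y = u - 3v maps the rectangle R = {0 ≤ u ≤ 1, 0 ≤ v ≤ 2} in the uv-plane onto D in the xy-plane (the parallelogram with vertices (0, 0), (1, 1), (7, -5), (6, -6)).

Compute the Jacobian determinant of (x, y) with respect to (u, v):

    ∂(x,y)/∂(u,v) = | 1  3 | = (1)(-3) - (3)(1) = -6.
                   | 1  -3 |

Its absolute value is |J| = 6 (the area scaling factor).

Substituting x = u + 3v, y = u - 3v into the integrand,

    16x y → 16u^2 - 144v^2,

so the integral becomes

    ∬_R (16u^2 - 144v^2) · |J| du dv = ∫_0^1 ∫_0^2 (96u^2 - 864v^2) dv du.

Inner (v): 192u^2 - 2304.
Outer (u): -2240.

Therefore ∬_D (16x y) dx dy = -2240.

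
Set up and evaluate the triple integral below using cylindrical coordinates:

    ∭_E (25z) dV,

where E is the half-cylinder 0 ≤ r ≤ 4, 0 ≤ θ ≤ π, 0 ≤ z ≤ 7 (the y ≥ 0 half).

In cylindrical coordinates, x = r cos(θ), y = r sin(θ), z = z, and dV = r dr dθ dz.

The integrand becomes 25z, so

    ∭_E (25z) dV = ∫_{0}^{π} ∫_{0}^{4} ∫_{0}^{7} (25z) · r dz dr dθ.

Inner (z): 1225r/2.
Middle (r from 0 to 4): 4900.
Outer (θ): 4900π.

Therefore the triple integral equals 4900π.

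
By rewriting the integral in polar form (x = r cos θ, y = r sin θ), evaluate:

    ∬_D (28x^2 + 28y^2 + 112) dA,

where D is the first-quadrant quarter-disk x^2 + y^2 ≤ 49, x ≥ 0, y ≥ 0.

The region D is 0 ≤ r ≤ 7, 0 ≤ θ ≤ π/2 in polar coordinates, where x = r cos(θ), y = r sin(θ), and dA = r dr dθ.

Under the substitution, the integrand becomes 28r^2 + 112, so

    ∬_D (28x^2 + 28y^2 + 112) dA = ∫_{0}^{π/2} ∫_{0}^{7} (28r^2 + 112) · r dr dθ.

Inner integral (in r): ∫_{0}^{7} (28r^2 + 112) · r dr = 19551.

Outer integral (in θ): ∫_{0}^{π/2} (19551) dθ = 19551π/2.

Therefore ∬_D (28x^2 + 28y^2 + 112) dA = 19551π/2.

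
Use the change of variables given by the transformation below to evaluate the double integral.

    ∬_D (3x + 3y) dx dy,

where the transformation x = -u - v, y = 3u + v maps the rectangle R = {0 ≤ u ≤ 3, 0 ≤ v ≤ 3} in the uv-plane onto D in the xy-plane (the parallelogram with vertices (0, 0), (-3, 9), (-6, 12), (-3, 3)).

Compute the Jacobian determinant of (x, y) with respect to (u, v):

    ∂(x,y)/∂(u,v) = | -1  -1 | = (-1)(1) - (-1)(3) = 2.
                   | 3  1 |

Its absolute value is |J| = 2 (the area scaling factor).

Substituting x = -u - v, y = 3u + v into the integrand,

    3x + 3y → 6u,

so the integral becomes

    ∬_R (6u) · |J| du dv = ∫_0^3 ∫_0^3 (12u) dv du.

Inner (v): 36u.
Outer (u): 162.

Therefore ∬_D (3x + 3y) dx dy = 162.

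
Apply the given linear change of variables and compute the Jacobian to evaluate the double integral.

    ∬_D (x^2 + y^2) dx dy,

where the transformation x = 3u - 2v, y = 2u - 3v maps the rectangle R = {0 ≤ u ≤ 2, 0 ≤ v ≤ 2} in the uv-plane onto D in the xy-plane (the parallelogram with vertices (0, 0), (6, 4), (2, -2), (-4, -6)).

Compute the Jacobian determinant of (x, y) with respect to (u, v):

    ∂(x,y)/∂(u,v) = | 3  -2 | = (3)(-3) - (-2)(2) = -5.
                   | 2  -3 |

Its absolute value is |J| = 5 (the area scaling factor).

Substituting x = 3u - 2v, y = 2u - 3v into the integrand,

    x^2 + y^2 → 13u^2 - 24u v + 13v^2,

so the integral becomes

    ∬_R (13u^2 - 24u v + 13v^2) · |J| du dv = ∫_0^2 ∫_0^2 (65u^2 - 120u v + 65v^2) dv du.

Inner (v): 130u^2 - 240u + 520/3.
Outer (u): 640/3.

Therefore ∬_D (x^2 + y^2) dx dy = 640/3.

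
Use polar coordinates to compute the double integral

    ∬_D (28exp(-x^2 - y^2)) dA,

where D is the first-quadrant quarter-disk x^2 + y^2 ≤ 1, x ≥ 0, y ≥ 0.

The region D is 0 ≤ r ≤ 1, 0 ≤ θ ≤ π/2 in polar coordinates, where x = r cos(θ), y = r sin(θ), and dA = r dr dθ.

Under the substitution, the integrand becomes 28exp(-r^2), so

    ∬_D (28exp(-x^2 - y^2)) dA = ∫_{0}^{π/2} ∫_{0}^{1} (28exp(-r^2)) · r dr dθ.

Inner integral (in r): ∫_{0}^{1} (28exp(-r^2)) · r dr = 14 - 14exp(-1).

Outer integral (in θ): ∫_{0}^{π/2} (14 - 14exp(-1)) dθ = -7π exp(-1) + 7π.

Therefore ∬_D (28exp(-x^2 - y^2)) dA = -7π exp(-1) + 7π.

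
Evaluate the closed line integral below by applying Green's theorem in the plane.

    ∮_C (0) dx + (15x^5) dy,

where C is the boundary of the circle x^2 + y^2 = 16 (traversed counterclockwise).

Green's theorem converts the closed line integral into a double integral over the enclosed region D:

    ∮_C P dx + Q dy = ∬_D (∂Q/∂x - ∂P/∂y) dA.

Here P = 0, Q = 15x^5, so

    ∂Q/∂x = 75x^4,    ∂P/∂y = 0,
    ∂Q/∂x - ∂P/∂y = 75x^4.

D is the region x^2 + y^2 ≤ 16. Evaluating the double integral:

In polar coordinates (x = r cos θ, y = r sin θ, dA = r dr dθ) the integrand becomes 75r^4cos(θ)^4, so

    ∬_D (75x^4) dA = ∫_0^{2π} ∫_0^{4} (75r^4cos(θ)^4) · r dr dθ.

Inner (r from 0 to 4): 51200cos(θ)^4.
Outer (θ from 0 to 2π): 38400π.

Therefore ∮_C P dx + Q dy = 38400π.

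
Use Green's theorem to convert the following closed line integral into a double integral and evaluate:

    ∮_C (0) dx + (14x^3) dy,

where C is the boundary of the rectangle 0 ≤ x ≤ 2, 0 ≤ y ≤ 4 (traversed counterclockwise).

Green's theorem converts the closed line integral into a double integral over the enclosed region D:

    ∮_C P dx + Q dy = ∬_D (∂Q/∂x - ∂P/∂y) dA.

Here P = 0, Q = 14x^3, so

    ∂Q/∂x = 42x^2,    ∂P/∂y = 0,
    ∂Q/∂x - ∂P/∂y = 42x^2.

D is the region 0 ≤ x ≤ 2, 0 ≤ y ≤ 4. Evaluating the double integral:

    ∬_D (42x^2) dA = ∫_0^{2} ∫_0^{4} (42x^2) dy dx.

Inner (y from 0 to 4): 168x^2.
Outer (x from 0 to 2): 448.

Therefore ∮_C P dx + Q dy = 448.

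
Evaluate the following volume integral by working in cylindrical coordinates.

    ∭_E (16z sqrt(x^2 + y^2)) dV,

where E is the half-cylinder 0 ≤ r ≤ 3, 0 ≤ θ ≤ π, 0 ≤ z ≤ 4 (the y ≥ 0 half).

In cylindrical coordinates, x = r cos(θ), y = r sin(θ), z = z, and dV = r dr dθ dz.

The integrand becomes 16r z, so

    ∭_E (16z sqrt(x^2 + y^2)) dV = ∫_{0}^{π} ∫_{0}^{3} ∫_{0}^{4} (16r z) · r dz dr dθ.

Inner (z): 128r^2.
Middle (r from 0 to 3): 1152.
Outer (θ): 1152π.

Therefore the triple integral equals 1152π.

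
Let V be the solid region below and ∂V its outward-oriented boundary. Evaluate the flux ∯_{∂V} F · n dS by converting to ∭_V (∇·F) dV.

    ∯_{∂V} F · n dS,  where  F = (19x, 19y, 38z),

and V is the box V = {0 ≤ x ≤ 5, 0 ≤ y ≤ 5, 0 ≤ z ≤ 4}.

By the divergence theorem,

    ∯_{∂V} F · n dS = ∭_V (∇ · F) dV.

Compute the divergence:
    ∇ · F = ∂F_x/∂x + ∂F_y/∂y + ∂F_z/∂z = 19 + 19 + 38 = 76.

V is a rectangular box, so dV = dx dy dz with 0 ≤ x ≤ 5, 0 ≤ y ≤ 5, 0 ≤ z ≤ 4.

Integrate (76) over V as an iterated integral:

    ∭_V (∇·F) dV = ∫_0^{5} ∫_0^{5} ∫_0^{4} (76) dz dy dx.

Inner (z from 0 to 4): 304.
Middle (y from 0 to 5): 1520.
Outer (x from 0 to 5): 7600.

Therefore ∯_{∂V} F · n dS = 7600.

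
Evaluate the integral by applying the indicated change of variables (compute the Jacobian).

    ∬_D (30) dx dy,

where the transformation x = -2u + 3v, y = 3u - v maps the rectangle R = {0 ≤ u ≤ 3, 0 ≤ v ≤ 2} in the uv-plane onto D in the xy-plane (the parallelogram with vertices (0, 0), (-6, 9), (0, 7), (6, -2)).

Compute the Jacobian determinant of (x, y) with respect to (u, v):

    ∂(x,y)/∂(u,v) = | -2  3 | = (-2)(-1) - (3)(3) = -7.
                   | 3  -1 |

Its absolute value is |J| = 7 (the area scaling factor).

Substituting x = -2u + 3v, y = 3u - v into the integrand,

    30 → 30,

so the integral becomes

    ∬_R (30) · |J| du dv = ∫_0^3 ∫_0^2 (210) dv du.

Inner (v): 420.
Outer (u): 1260.

Therefore ∬_D (30) dx dy = 1260.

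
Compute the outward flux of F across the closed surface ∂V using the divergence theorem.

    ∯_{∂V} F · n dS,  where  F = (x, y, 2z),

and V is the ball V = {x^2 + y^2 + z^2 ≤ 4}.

By the divergence theorem,

    ∯_{∂V} F · n dS = ∭_V (∇ · F) dV.

Compute the divergence:
    ∇ · F = ∂F_x/∂x + ∂F_y/∂y + ∂F_z/∂z = 1 + 1 + 2 = 4.

In spherical coordinates, x = ρ sin(φ) cos(θ), y = ρ sin(φ) sin(θ), z = ρ cos(φ), dV = ρ^2 sin(φ) dρ dφ dθ, with 0 ≤ ρ ≤ 2, 0 ≤ φ ≤ π, 0 ≤ θ ≤ 2π.

The integrand, after substitution and multiplying by the volume element, becomes (4) · ρ^2 sin(φ), so

    ∭_V (∇·F) dV = ∫_0^{2π} ∫_0^{π} ∫_0^{2} (4) · ρ^2 sin(φ) dρ dφ dθ.

Inner (ρ from 0 to 2): 32sin(φ)/3.
Middle (φ from 0 to π): 64/3.
Outer (θ from 0 to 2π): 128π/3.

Therefore ∯_{∂V} F · n dS = 128π/3.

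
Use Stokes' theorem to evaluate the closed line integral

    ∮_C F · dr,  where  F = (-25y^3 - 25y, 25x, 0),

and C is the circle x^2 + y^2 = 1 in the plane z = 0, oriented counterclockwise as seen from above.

Let S be the flat disk x^2 + y^2 ≤ 1 in the plane z = 0, with upward unit normal n̂ = ẑ. By Stokes' theorem,

    ∮_C F · dr = ∬_S (∇ × F) · n̂ dS = ∬_D (curl F)_z dA,

where D is the disk x^2 + y^2 ≤ 1.

Compute the curl of F = (-25y^3 - 25y, 25x, 0):
    (∇ × F)_x = ∂F_z/∂y - ∂F_y/∂z = 0,
    (∇ × F)_y = ∂F_x/∂z - ∂F_z/∂x = 0,
    (∇ × F)_z = ∂F_y/∂x - ∂F_x/∂y = 75y^2 + 50.

On z = 0, (curl F)_z = 75y^2 + 50.

Convert to polar (x = r cos θ, y = r sin θ, dA = r dr dθ); the integrand becomes 75r^2sin(θ)^2 + 50, so

    ∬_D (curl F)_z dA = ∫_0^{2π} ∫_0^{1} (75r^2sin(θ)^2 + 50) · r dr dθ.

Inner (r from 0 to 1): 75sin(θ)^2/4 + 25.
Outer (θ from 0 to 2π): 275π/4.

Therefore ∮_C F · dr = 275π/4.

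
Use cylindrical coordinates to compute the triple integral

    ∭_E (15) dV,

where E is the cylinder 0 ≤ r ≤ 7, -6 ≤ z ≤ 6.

In cylindrical coordinates, x = r cos(θ), y = r sin(θ), z = z, and dV = r dr dθ dz.

The integrand becomes 15, so

    ∭_E (15) dV = ∫_{0}^{2π} ∫_{0}^{7} ∫_{-6}^{6} (15) · r dz dr dθ.

Inner (z): 180r.
Middle (r from 0 to 7): 4410.
Outer (θ): 8820π.

Therefore the triple integral equals 8820π.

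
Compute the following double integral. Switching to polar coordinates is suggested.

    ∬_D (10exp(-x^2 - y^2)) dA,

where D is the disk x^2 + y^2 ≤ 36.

The region D is 0 ≤ r ≤ 6, 0 ≤ θ ≤ 2π in polar coordinates, where x = r cos(θ), y = r sin(θ), and dA = r dr dθ.

Under the substitution, the integrand becomes 10exp(-r^2), so

    ∬_D (10exp(-x^2 - y^2)) dA = ∫_{0}^{2π} ∫_{0}^{6} (10exp(-r^2)) · r dr dθ.

Inner integral (in r): ∫_{0}^{6} (10exp(-r^2)) · r dr = 5 - 5exp(-36).

Outer integral (in θ): ∫_{0}^{2π} (5 - 5exp(-36)) dθ = -10π exp(-36) + 10π.

Therefore ∬_D (10exp(-x^2 - y^2)) dA = -10π exp(-36) + 10π.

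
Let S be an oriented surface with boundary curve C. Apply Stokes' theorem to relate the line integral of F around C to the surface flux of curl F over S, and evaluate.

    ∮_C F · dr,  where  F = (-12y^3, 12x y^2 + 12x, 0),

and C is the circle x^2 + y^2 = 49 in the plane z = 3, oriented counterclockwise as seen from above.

Let S be the flat disk x^2 + y^2 ≤ 49 in the plane z = 3, with upward unit normal n̂ = ẑ. By Stokes' theorem,

    ∮_C F · dr = ∬_S (∇ × F) · n̂ dS = ∬_D (curl F)_z dA,

where D is the disk x^2 + y^2 ≤ 49.

Compute the curl of F = (-12y^3, 12x y^2 + 12x, 0):
    (∇ × F)_x = ∂F_z/∂y - ∂F_y/∂z = 0,
    (∇ × F)_y = ∂F_x/∂z - ∂F_z/∂x = 0,
    (∇ × F)_z = ∂F_y/∂x - ∂F_x/∂y = 48y^2 + 12.

On z = 3, (curl F)_z = 48y^2 + 12.

Convert to polar (x = r cos θ, y = r sin θ, dA = r dr dθ); the integrand becomes 48r^2sin(θ)^2 + 12, so

    ∬_D (curl F)_z dA = ∫_0^{2π} ∫_0^{7} (48r^2sin(θ)^2 + 12) · r dr dθ.

Inner (r from 0 to 7): 28812sin(θ)^2 + 294.
Outer (θ from 0 to 2π): 29400π.

Therefore ∮_C F · dr = 29400π.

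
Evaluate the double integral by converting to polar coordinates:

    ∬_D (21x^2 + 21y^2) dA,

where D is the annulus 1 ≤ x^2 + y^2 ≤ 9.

The region D is 1 ≤ r ≤ 3, 0 ≤ θ ≤ 2π in polar coordinates, where x = r cos(θ), y = r sin(θ), and dA = r dr dθ.

Under the substitution, the integrand becomes 21r^2, so

    ∬_D (21x^2 + 21y^2) dA = ∫_{0}^{2π} ∫_{1}^{3} (21r^2) · r dr dθ.

Inner integral (in r): ∫_{1}^{3} (21r^2) · r dr = 420.

Outer integral (in θ): ∫_{0}^{2π} (420) dθ = 840π.

Therefore ∬_D (21x^2 + 21y^2) dA = 840π.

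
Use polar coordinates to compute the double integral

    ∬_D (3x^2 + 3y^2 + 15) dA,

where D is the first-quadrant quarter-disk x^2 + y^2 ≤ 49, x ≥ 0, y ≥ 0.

The region D is 0 ≤ r ≤ 7, 0 ≤ θ ≤ π/2 in polar coordinates, where x = r cos(θ), y = r sin(θ), and dA = r dr dθ.

Under the substitution, the integrand becomes 3r^2 + 15, so

    ∬_D (3x^2 + 3y^2 + 15) dA = ∫_{0}^{π/2} ∫_{0}^{7} (3r^2 + 15) · r dr dθ.

Inner integral (in r): ∫_{0}^{7} (3r^2 + 15) · r dr = 8673/4.

Outer integral (in θ): ∫_{0}^{π/2} (8673/4) dθ = 8673π/8.

Therefore ∬_D (3x^2 + 3y^2 + 15) dA = 8673π/8.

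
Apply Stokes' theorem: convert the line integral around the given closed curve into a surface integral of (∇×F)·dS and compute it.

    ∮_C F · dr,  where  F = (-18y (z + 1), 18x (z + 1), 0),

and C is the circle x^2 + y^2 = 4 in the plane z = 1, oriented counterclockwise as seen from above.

Let S be the flat disk x^2 + y^2 ≤ 4 in the plane z = 1, with upward unit normal n̂ = ẑ. By Stokes' theorem,

    ∮_C F · dr = ∬_S (∇ × F) · n̂ dS = ∬_D (curl F)_z dA,

where D is the disk x^2 + y^2 ≤ 4.

Compute the curl of F = (-18y (z + 1), 18x (z + 1), 0):
    (∇ × F)_x = ∂F_z/∂y - ∂F_y/∂z = -18x,
    (∇ × F)_y = ∂F_x/∂z - ∂F_z/∂x = -18y,
    (∇ × F)_z = ∂F_y/∂x - ∂F_x/∂y = 36z + 36.

On z = 1, (curl F)_z = 72.

Convert to polar (x = r cos θ, y = r sin θ, dA = r dr dθ); the integrand becomes 72, so

    ∬_D (curl F)_z dA = ∫_0^{2π} ∫_0^{2} (72) · r dr dθ.

Inner (r from 0 to 2): 144.
Outer (θ from 0 to 2π): 288π.

Therefore ∮_C F · dr = 288π.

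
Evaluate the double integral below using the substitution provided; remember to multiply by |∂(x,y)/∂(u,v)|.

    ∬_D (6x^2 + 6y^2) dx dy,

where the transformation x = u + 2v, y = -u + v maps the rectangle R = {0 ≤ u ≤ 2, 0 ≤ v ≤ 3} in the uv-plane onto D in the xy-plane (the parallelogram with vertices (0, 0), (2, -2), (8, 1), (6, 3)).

Compute the Jacobian determinant of (x, y) with respect to (u, v):

    ∂(x,y)/∂(u,v) = | 1  2 | = (1)(1) - (2)(-1) = 3.
                   | -1  1 |

Its absolute value is |J| = 3 (the area scaling factor).

Substituting x = u + 2v, y = -u + v into the integrand,

    6x^2 + 6y^2 → 12u^2 + 12u v + 30v^2,

so the integral becomes

    ∬_R (12u^2 + 12u v + 30v^2) · |J| du dv = ∫_0^2 ∫_0^3 (36u^2 + 36u v + 90v^2) dv du.

Inner (v): 108u^2 + 162u + 810.
Outer (u): 2232.

Therefore ∬_D (6x^2 + 6y^2) dx dy = 2232.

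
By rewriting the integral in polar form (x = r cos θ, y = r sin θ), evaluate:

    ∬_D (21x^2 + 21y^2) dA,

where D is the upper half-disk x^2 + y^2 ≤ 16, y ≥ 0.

The region D is 0 ≤ r ≤ 4, 0 ≤ θ ≤ π in polar coordinates, where x = r cos(θ), y = r sin(θ), and dA = r dr dθ.

Under the substitution, the integrand becomes 21r^2, so

    ∬_D (21x^2 + 21y^2) dA = ∫_{0}^{π} ∫_{0}^{4} (21r^2) · r dr dθ.

Inner integral (in r): ∫_{0}^{4} (21r^2) · r dr = 1344.

Outer integral (in θ): ∫_{0}^{π} (1344) dθ = 1344π.

Therefore ∬_D (21x^2 + 21y^2) dA = 1344π.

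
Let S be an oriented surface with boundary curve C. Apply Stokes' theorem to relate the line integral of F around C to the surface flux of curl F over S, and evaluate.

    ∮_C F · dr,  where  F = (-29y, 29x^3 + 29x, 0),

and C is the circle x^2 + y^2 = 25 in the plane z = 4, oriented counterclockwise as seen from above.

Let S be the flat disk x^2 + y^2 ≤ 25 in the plane z = 4, with upward unit normal n̂ = ẑ. By Stokes' theorem,

    ∮_C F · dr = ∬_S (∇ × F) · n̂ dS = ∬_D (curl F)_z dA,

where D is the disk x^2 + y^2 ≤ 25.

Compute the curl of F = (-29y, 29x^3 + 29x, 0):
    (∇ × F)_x = ∂F_z/∂y - ∂F_y/∂z = 0,
    (∇ × F)_y = ∂F_x/∂z - ∂F_z/∂x = 0,
    (∇ × F)_z = ∂F_y/∂x - ∂F_x/∂y = 87x^2 + 58.

On z = 4, (curl F)_z = 87x^2 + 58.

Convert to polar (x = r cos θ, y = r sin θ, dA = r dr dθ); the integrand becomes 87r^2cos(θ)^2 + 58, so

    ∬_D (curl F)_z dA = ∫_0^{2π} ∫_0^{5} (87r^2cos(θ)^2 + 58) · r dr dθ.

Inner (r from 0 to 5): 54375cos(θ)^2/4 + 725.
Outer (θ from 0 to 2π): 60175π/4.

Therefore ∮_C F · dr = 60175π/4.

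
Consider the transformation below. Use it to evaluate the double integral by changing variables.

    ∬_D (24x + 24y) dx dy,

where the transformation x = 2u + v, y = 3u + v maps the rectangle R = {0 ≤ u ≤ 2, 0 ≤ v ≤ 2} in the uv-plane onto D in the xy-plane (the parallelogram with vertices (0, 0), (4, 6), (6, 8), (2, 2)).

Compute the Jacobian determinant of (x, y) with respect to (u, v):

    ∂(x,y)/∂(u,v) = | 2  1 | = (2)(1) - (1)(3) = -1.
                   | 3  1 |

Its absolute value is |J| = 1 (the area scaling factor).

Substituting x = 2u + v, y = 3u + v into the integrand,

    24x + 24y → 120u + 48v,

so the integral becomes

    ∬_R (120u + 48v) · |J| du dv = ∫_0^2 ∫_0^2 (120u + 48v) dv du.

Inner (v): 240u + 96.
Outer (u): 672.

Therefore ∬_D (24x + 24y) dx dy = 672.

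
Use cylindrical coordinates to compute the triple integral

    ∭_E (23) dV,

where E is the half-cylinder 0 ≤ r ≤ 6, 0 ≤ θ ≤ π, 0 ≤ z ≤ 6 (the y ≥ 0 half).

In cylindrical coordinates, x = r cos(θ), y = r sin(θ), z = z, and dV = r dr dθ dz.

The integrand becomes 23, so

    ∭_E (23) dV = ∫_{0}^{π} ∫_{0}^{6} ∫_{0}^{6} (23) · r dz dr dθ.

Inner (z): 138r.
Middle (r from 0 to 6): 2484.
Outer (θ): 2484π.

Therefore the triple integral equals 2484π.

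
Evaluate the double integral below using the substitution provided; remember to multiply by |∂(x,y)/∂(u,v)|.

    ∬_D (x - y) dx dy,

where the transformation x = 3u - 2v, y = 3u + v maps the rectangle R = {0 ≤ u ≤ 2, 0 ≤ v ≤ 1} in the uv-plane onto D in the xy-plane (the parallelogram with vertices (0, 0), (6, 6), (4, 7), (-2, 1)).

Compute the Jacobian determinant of (x, y) with respect to (u, v):

    ∂(x,y)/∂(u,v) = | 3  -2 | = (3)(1) - (-2)(3) = 9.
                   | 3  1 |

Its absolute value is |J| = 9 (the area scaling factor).

Substituting x = 3u - 2v, y = 3u + v into the integrand,

    x - y → -3v,

so the integral becomes

    ∬_R (-3v) · |J| du dv = ∫_0^2 ∫_0^1 (-27v) dv du.

Inner (v): -27/2.
Outer (u): -27.

Therefore ∬_D (x - y) dx dy = -27.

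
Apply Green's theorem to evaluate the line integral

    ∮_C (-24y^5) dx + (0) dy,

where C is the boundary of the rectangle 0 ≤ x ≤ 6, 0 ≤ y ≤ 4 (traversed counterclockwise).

Green's theorem converts the closed line integral into a double integral over the enclosed region D:

    ∮_C P dx + Q dy = ∬_D (∂Q/∂x - ∂P/∂y) dA.

Here P = -24y^5, Q = 0, so

    ∂Q/∂x = 0,    ∂P/∂y = -120y^4,
    ∂Q/∂x - ∂P/∂y = 120y^4.

D is the region 0 ≤ x ≤ 6, 0 ≤ y ≤ 4. Evaluating the double integral:

    ∬_D (120y^4) dA = ∫_0^{6} ∫_0^{4} (120y^4) dy dx.

Inner (y from 0 to 4): 24576.
Outer (x from 0 to 6): 147456.

Therefore ∮_C P dx + Q dy = 147456.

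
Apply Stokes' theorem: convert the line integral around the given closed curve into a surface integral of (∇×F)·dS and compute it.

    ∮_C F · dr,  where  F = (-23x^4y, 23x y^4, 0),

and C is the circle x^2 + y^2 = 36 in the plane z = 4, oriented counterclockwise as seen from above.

Let S be the flat disk x^2 + y^2 ≤ 36 in the plane z = 4, with upward unit normal n̂ = ẑ. By Stokes' theorem,

    ∮_C F · dr = ∬_S (∇ × F) · n̂ dS = ∬_D (curl F)_z dA,

where D is the disk x^2 + y^2 ≤ 36.

Compute the curl of F = (-23x^4y, 23x y^4, 0):
    (∇ × F)_x = ∂F_z/∂y - ∂F_y/∂z = 0,
    (∇ × F)_y = ∂F_x/∂z - ∂F_z/∂x = 0,
    (∇ × F)_z = ∂F_y/∂x - ∂F_x/∂y = 23x^4 + 23y^4.

On z = 4, (curl F)_z = 23x^4 + 23y^4.

Convert to polar (x = r cos θ, y = r sin θ, dA = r dr dθ); the integrand becomes 23r^4(sin(θ)^4 + cos(θ)^4), so

    ∬_D (curl F)_z dA = ∫_0^{2π} ∫_0^{6} (23r^4(sin(θ)^4 + cos(θ)^4)) · r dr dθ.

Inner (r from 0 to 6): 178848sin(θ)^4 + 178848cos(θ)^4.
Outer (θ from 0 to 2π): 268272π.

Therefore ∮_C F · dr = 268272π.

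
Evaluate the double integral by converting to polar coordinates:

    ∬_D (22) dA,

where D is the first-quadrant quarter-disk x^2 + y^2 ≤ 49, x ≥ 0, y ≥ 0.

The region D is 0 ≤ r ≤ 7, 0 ≤ θ ≤ π/2 in polar coordinates, where x = r cos(θ), y = r sin(θ), and dA = r dr dθ.

Under the substitution, the integrand becomes 22, so

    ∬_D (22) dA = ∫_{0}^{π/2} ∫_{0}^{7} (22) · r dr dθ.

Inner integral (in r): ∫_{0}^{7} (22) · r dr = 539.

Outer integral (in θ): ∫_{0}^{π/2} (539) dθ = 539π/2.

Therefore ∬_D (22) dA = 539π/2.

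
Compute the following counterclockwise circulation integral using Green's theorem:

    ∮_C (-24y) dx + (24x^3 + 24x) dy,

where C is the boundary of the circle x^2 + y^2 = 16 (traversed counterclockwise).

Green's theorem converts the closed line integral into a double integral over the enclosed region D:

    ∮_C P dx + Q dy = ∬_D (∂Q/∂x - ∂P/∂y) dA.

Here P = -24y, Q = 24x^3 + 24x, so

    ∂Q/∂x = 72x^2 + 24,    ∂P/∂y = -24,
    ∂Q/∂x - ∂P/∂y = 72x^2 + 48.

D is the region x^2 + y^2 ≤ 16. Evaluating the double integral:

In polar coordinates (x = r cos θ, y = r sin θ, dA = r dr dθ) the integrand becomes 72r^2cos(θ)^2 + 48, so

    ∬_D (72x^2 + 48) dA = ∫_0^{2π} ∫_0^{4} (72r^2cos(θ)^2 + 48) · r dr dθ.

Inner (r from 0 to 4): 4608cos(θ)^2 + 384.
Outer (θ from 0 to 2π): 5376π.

Therefore ∮_C P dx + Q dy = 5376π.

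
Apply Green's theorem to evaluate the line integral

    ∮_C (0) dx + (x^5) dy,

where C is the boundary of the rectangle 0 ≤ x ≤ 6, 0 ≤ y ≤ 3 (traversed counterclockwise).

Green's theorem converts the closed line integral into a double integral over the enclosed region D:

    ∮_C P dx + Q dy = ∬_D (∂Q/∂x - ∂P/∂y) dA.

Here P = 0, Q = x^5, so

    ∂Q/∂x = 5x^4,    ∂P/∂y = 0,
    ∂Q/∂x - ∂P/∂y = 5x^4.

D is the region 0 ≤ x ≤ 6, 0 ≤ y ≤ 3. Evaluating the double integral:

    ∬_D (5x^4) dA = ∫_0^{6} ∫_0^{3} (5x^4) dy dx.

Inner (y from 0 to 3): 15x^4.
Outer (x from 0 to 6): 23328.

Therefore ∮_C P dx + Q dy = 23328.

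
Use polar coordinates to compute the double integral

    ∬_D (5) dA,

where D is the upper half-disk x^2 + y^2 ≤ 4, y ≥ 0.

The region D is 0 ≤ r ≤ 2, 0 ≤ θ ≤ π in polar coordinates, where x = r cos(θ), y = r sin(θ), and dA = r dr dθ.

Under the substitution, the integrand becomes 5, so

    ∬_D (5) dA = ∫_{0}^{π} ∫_{0}^{2} (5) · r dr dθ.

Inner integral (in r): ∫_{0}^{2} (5) · r dr = 10.

Outer integral (in θ): ∫_{0}^{π} (10) dθ = 10π.

Therefore ∬_D (5) dA = 10π.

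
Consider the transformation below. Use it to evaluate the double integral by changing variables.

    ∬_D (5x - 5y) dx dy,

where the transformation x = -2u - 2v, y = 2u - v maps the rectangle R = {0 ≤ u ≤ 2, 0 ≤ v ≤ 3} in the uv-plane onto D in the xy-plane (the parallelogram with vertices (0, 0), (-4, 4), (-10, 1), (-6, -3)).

Compute the Jacobian determinant of (x, y) with respect to (u, v):

    ∂(x,y)/∂(u,v) = | -2  -2 | = (-2)(-1) - (-2)(2) = 6.
                   | 2  -1 |

Its absolute value is |J| = 6 (the area scaling factor).

Substituting x = -2u - 2v, y = 2u - v into the integrand,

    5x - 5y → -20u - 5v,

so the integral becomes

    ∬_R (-20u - 5v) · |J| du dv = ∫_0^2 ∫_0^3 (-120u - 30v) dv du.

Inner (v): -360u - 135.
Outer (u): -990.

Therefore ∬_D (5x - 5y) dx dy = -990.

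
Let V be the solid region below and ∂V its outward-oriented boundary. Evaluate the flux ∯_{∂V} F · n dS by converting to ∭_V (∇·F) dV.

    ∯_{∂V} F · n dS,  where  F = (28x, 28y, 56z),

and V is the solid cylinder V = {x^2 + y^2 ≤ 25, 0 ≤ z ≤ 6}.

By the divergence theorem,

    ∯_{∂V} F · n dS = ∭_V (∇ · F) dV.

Compute the divergence:
    ∇ · F = ∂F_x/∂x + ∂F_y/∂y + ∂F_z/∂z = 28 + 28 + 56 = 112.

In cylindrical coordinates, x = r cos(θ), y = r sin(θ), z = z, dV = r dr dθ dz, with 0 ≤ r ≤ 5, 0 ≤ θ ≤ 2π, 0 ≤ z ≤ 6.

The integrand, after substitution and multiplying by the volume element, becomes (112) · r, so

    ∭_V (∇·F) dV = ∫_0^{2π} ∫_0^{5} ∫_0^{6} (112) · r dz dr dθ.

Inner (z from 0 to 6): 672r.
Middle (r from 0 to 5): 8400.
Outer (θ from 0 to 2π): 16800π.

Therefore ∯_{∂V} F · n dS = 16800π.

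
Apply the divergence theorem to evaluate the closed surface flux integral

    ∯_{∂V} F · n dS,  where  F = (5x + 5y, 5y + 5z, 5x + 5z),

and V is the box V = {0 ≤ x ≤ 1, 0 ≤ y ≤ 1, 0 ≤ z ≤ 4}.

By the divergence theorem,

    ∯_{∂V} F · n dS = ∭_V (∇ · F) dV.

Compute the divergence:
    ∇ · F = ∂F_x/∂x + ∂F_y/∂y + ∂F_z/∂z = 5 + 5 + 5 = 15.

V is a rectangular box, so dV = dx dy dz with 0 ≤ x ≤ 1, 0 ≤ y ≤ 1, 0 ≤ z ≤ 4.

Integrate (15) over V as an iterated integral:

    ∭_V (∇·F) dV = ∫_0^{1} ∫_0^{1} ∫_0^{4} (15) dz dy dx.

Inner (z from 0 to 4): 60.
Middle (y from 0 to 1): 60.
Outer (x from 0 to 1): 60.

Therefore ∯_{∂V} F · n dS = 60.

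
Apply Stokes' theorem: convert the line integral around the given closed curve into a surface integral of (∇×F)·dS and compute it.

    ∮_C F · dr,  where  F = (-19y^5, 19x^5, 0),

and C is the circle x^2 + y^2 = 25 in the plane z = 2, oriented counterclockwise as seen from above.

Let S be the flat disk x^2 + y^2 ≤ 25 in the plane z = 2, with upward unit normal n̂ = ẑ. By Stokes' theorem,

    ∮_C F · dr = ∬_S (∇ × F) · n̂ dS = ∬_D (curl F)_z dA,

where D is the disk x^2 + y^2 ≤ 25.

Compute the curl of F = (-19y^5, 19x^5, 0):
    (∇ × F)_x = ∂F_z/∂y - ∂F_y/∂z = 0,
    (∇ × F)_y = ∂F_x/∂z - ∂F_z/∂x = 0,
    (∇ × F)_z = ∂F_y/∂x - ∂F_x/∂y = 95x^4 + 95y^4.

On z = 2, (curl F)_z = 95x^4 + 95y^4.

Convert to polar (x = r cos θ, y = r sin θ, dA = r dr dθ); the integrand becomes 95r^4(sin(θ)^4 + cos(θ)^4), so

    ∬_D (curl F)_z dA = ∫_0^{2π} ∫_0^{5} (95r^4(sin(θ)^4 + cos(θ)^4)) · r dr dθ.

Inner (r from 0 to 5): 1484375sin(θ)^4/6 + 1484375cos(θ)^4/6.
Outer (θ from 0 to 2π): 1484375π/4.

Therefore ∮_C F · dr = 1484375π/4.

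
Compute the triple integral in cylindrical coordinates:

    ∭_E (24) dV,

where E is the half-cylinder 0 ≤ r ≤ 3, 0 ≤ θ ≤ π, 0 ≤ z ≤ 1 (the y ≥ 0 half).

In cylindrical coordinates, x = r cos(θ), y = r sin(θ), z = z, and dV = r dr dθ dz.

The integrand becomes 24, so

    ∭_E (24) dV = ∫_{0}^{π} ∫_{0}^{3} ∫_{0}^{1} (24) · r dz dr dθ.

Inner (z): 24r.
Middle (r from 0 to 3): 108.
Outer (θ): 108π.

Therefore the triple integral equals 108π.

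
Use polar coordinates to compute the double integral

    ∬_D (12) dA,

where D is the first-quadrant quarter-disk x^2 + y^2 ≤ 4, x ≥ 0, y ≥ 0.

The region D is 0 ≤ r ≤ 2, 0 ≤ θ ≤ π/2 in polar coordinates, where x = r cos(θ), y = r sin(θ), and dA = r dr dθ.

Under the substitution, the integrand becomes 12, so

    ∬_D (12) dA = ∫_{0}^{π/2} ∫_{0}^{2} (12) · r dr dθ.

Inner integral (in r): ∫_{0}^{2} (12) · r dr = 24.

Outer integral (in θ): ∫_{0}^{π/2} (24) dθ = 12π.

Therefore ∬_D (12) dA = 12π.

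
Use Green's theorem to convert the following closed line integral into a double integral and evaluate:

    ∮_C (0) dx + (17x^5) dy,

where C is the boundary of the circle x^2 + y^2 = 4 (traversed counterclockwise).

Green's theorem converts the closed line integral into a double integral over the enclosed region D:

    ∮_C P dx + Q dy = ∬_D (∂Q/∂x - ∂P/∂y) dA.

Here P = 0, Q = 17x^5, so

    ∂Q/∂x = 85x^4,    ∂P/∂y = 0,
    ∂Q/∂x - ∂P/∂y = 85x^4.

D is the region x^2 + y^2 ≤ 4. Evaluating the double integral:

In polar coordinates (x = r cos θ, y = r sin θ, dA = r dr dθ) the integrand becomes 85r^4cos(θ)^4, so

    ∬_D (85x^4) dA = ∫_0^{2π} ∫_0^{2} (85r^4cos(θ)^4) · r dr dθ.

Inner (r from 0 to 2): 2720cos(θ)^4/3.
Outer (θ from 0 to 2π): 680π.

Therefore ∮_C P dx + Q dy = 680π.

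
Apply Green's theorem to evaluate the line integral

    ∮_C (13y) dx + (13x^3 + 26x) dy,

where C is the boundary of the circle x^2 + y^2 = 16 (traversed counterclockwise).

Green's theorem converts the closed line integral into a double integral over the enclosed region D:

    ∮_C P dx + Q dy = ∬_D (∂Q/∂x - ∂P/∂y) dA.

Here P = 13y, Q = 13x^3 + 26x, so

    ∂Q/∂x = 39x^2 + 26,    ∂P/∂y = 13,
    ∂Q/∂x - ∂P/∂y = 39x^2 + 13.

D is the region x^2 + y^2 ≤ 16. Evaluating the double integral:

In polar coordinates (x = r cos θ, y = r sin θ, dA = r dr dθ) the integrand becomes 39r^2cos(θ)^2 + 13, so

    ∬_D (39x^2 + 13) dA = ∫_0^{2π} ∫_0^{4} (39r^2cos(θ)^2 + 13) · r dr dθ.

Inner (r from 0 to 4): 2496cos(θ)^2 + 104.
Outer (θ from 0 to 2π): 2704π.

Therefore ∮_C P dx + Q dy = 2704π.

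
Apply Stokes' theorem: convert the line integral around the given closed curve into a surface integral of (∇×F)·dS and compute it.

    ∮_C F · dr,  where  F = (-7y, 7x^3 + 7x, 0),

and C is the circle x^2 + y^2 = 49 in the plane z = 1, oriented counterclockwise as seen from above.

Let S be the flat disk x^2 + y^2 ≤ 49 in the plane z = 1, with upward unit normal n̂ = ẑ. By Stokes' theorem,

    ∮_C F · dr = ∬_S (∇ × F) · n̂ dS = ∬_D (curl F)_z dA,

where D is the disk x^2 + y^2 ≤ 49.

Compute the curl of F = (-7y, 7x^3 + 7x, 0):
    (∇ × F)_x = ∂F_z/∂y - ∂F_y/∂z = 0,
    (∇ × F)_y = ∂F_x/∂z - ∂F_z/∂x = 0,
    (∇ × F)_z = ∂F_y/∂x - ∂F_x/∂y = 21x^2 + 14.

On z = 1, (curl F)_z = 21x^2 + 14.

Convert to polar (x = r cos θ, y = r sin θ, dA = r dr dθ); the integrand becomes 21r^2cos(θ)^2 + 14, so

    ∬_D (curl F)_z dA = ∫_0^{2π} ∫_0^{7} (21r^2cos(θ)^2 + 14) · r dr dθ.

Inner (r from 0 to 7): 50421cos(θ)^2/4 + 343.
Outer (θ from 0 to 2π): 53165π/4.

Therefore ∮_C F · dr = 53165π/4.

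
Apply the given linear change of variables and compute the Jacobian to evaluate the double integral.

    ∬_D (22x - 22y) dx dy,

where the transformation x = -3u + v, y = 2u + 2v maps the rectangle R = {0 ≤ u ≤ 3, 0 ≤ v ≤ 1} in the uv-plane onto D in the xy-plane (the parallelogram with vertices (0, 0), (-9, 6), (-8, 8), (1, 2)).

Compute the Jacobian determinant of (x, y) with respect to (u, v):

    ∂(x,y)/∂(u,v) = | -3  1 | = (-3)(2) - (1)(2) = -8.
                   | 2  2 |

Its absolute value is |J| = 8 (the area scaling factor).

Substituting x = -3u + v, y = 2u + 2v into the integrand,

    22x - 22y → -110u - 22v,

so the integral becomes

    ∬_R (-110u - 22v) · |J| du dv = ∫_0^3 ∫_0^1 (-880u - 176v) dv du.

Inner (v): -880u - 88.
Outer (u): -4224.

Therefore ∬_D (22x - 22y) dx dy = -4224.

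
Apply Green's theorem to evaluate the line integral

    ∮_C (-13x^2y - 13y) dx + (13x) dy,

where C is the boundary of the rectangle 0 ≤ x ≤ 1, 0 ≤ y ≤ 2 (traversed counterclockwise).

Green's theorem converts the closed line integral into a double integral over the enclosed region D:

    ∮_C P dx + Q dy = ∬_D (∂Q/∂x - ∂P/∂y) dA.

Here P = -13x^2y - 13y, Q = 13x, so

    ∂Q/∂x = 13,    ∂P/∂y = -13x^2 - 13,
    ∂Q/∂x - ∂P/∂y = 13x^2 + 26.

D is the region 0 ≤ x ≤ 1, 0 ≤ y ≤ 2. Evaluating the double integral:

    ∬_D (13x^2 + 26) dA = ∫_0^{1} ∫_0^{2} (13x^2 + 26) dy dx.

Inner (y from 0 to 2): 26x^2 + 52.
Outer (x from 0 to 1): 182/3.

Therefore ∮_C P dx + Q dy = 182/3.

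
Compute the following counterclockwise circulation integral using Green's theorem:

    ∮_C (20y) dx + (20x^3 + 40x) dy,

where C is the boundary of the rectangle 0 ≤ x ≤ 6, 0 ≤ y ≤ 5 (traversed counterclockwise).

Green's theorem converts the closed line integral into a double integral over the enclosed region D:

    ∮_C P dx + Q dy = ∬_D (∂Q/∂x - ∂P/∂y) dA.

Here P = 20y, Q = 20x^3 + 40x, so

    ∂Q/∂x = 60x^2 + 40,    ∂P/∂y = 20,
    ∂Q/∂x - ∂P/∂y = 60x^2 + 20.

D is the region 0 ≤ x ≤ 6, 0 ≤ y ≤ 5. Evaluating the double integral:

    ∬_D (60x^2 + 20) dA = ∫_0^{6} ∫_0^{5} (60x^2 + 20) dy dx.

Inner (y from 0 to 5): 300x^2 + 100.
Outer (x from 0 to 6): 22200.

Therefore ∮_C P dx + Q dy = 22200.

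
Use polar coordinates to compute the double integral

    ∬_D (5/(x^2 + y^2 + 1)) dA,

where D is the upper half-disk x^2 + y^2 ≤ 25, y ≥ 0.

The region D is 0 ≤ r ≤ 5, 0 ≤ θ ≤ π in polar coordinates, where x = r cos(θ), y = r sin(θ), and dA = r dr dθ.

Under the substitution, the integrand becomes 5/(r^2 + 1), so

    ∬_D (5/(x^2 + y^2 + 1)) dA = ∫_{0}^{π} ∫_{0}^{5} (5/(r^2 + 1)) · r dr dθ.

Inner integral (in r): ∫_{0}^{5} (5/(r^2 + 1)) · r dr = 5log(26)/2.

Outer integral (in θ): ∫_{0}^{π} (5log(26)/2) dθ = 5π log(26)/2.

Therefore ∬_D (5/(x^2 + y^2 + 1)) dA = 5π log(26)/2.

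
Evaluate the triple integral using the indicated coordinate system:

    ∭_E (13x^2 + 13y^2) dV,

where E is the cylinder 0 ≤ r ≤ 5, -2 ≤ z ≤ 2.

In cylindrical coordinates, x = r cos(θ), y = r sin(θ), z = z, and dV = r dr dθ dz.

The integrand becomes 13r^2, so

    ∭_E (13x^2 + 13y^2) dV = ∫_{0}^{2π} ∫_{0}^{5} ∫_{-2}^{2} (13r^2) · r dz dr dθ.

Inner (z): 52r^3.
Middle (r from 0 to 5): 8125.
Outer (θ): 16250π.

Therefore the triple integral equals 16250π.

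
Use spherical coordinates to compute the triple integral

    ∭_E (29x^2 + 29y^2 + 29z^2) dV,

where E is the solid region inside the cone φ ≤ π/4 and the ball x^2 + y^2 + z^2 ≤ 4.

In spherical coordinates, x = ρ sin(φ) cos(θ), y = ρ sin(φ) sin(θ), z = ρ cos(φ), and dV = ρ^2 sin(φ) dρ dφ dθ.

The integrand becomes 29ρ^2, so

    ∭_E (29x^2 + 29y^2 + 29z^2) dV = ∫_{0}^{2π} ∫_{0}^{π/4} ∫_{0}^{2} (29ρ^2) · ρ^2 sin(φ) dρ dφ dθ.

Inner (ρ): 928sin(φ)/5.
Middle (φ): 928/5 - 464sqrt(2)/5.
Outer (θ): 928π (2 - sqrt(2))/5.

Therefore the triple integral equals 928π (2 - sqrt(2))/5.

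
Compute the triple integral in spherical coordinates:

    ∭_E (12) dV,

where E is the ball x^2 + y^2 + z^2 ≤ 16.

In spherical coordinates, x = ρ sin(φ) cos(θ), y = ρ sin(φ) sin(θ), z = ρ cos(φ), and dV = ρ^2 sin(φ) dρ dφ dθ.

The integrand becomes 12, so

    ∭_E (12) dV = ∫_{0}^{2π} ∫_{0}^{π} ∫_{0}^{4} (12) · ρ^2 sin(φ) dρ dφ dθ.

Inner (ρ): 256sin(φ).
Middle (φ): 512.
Outer (θ): 1024π.

Therefore the triple integral equals 1024π.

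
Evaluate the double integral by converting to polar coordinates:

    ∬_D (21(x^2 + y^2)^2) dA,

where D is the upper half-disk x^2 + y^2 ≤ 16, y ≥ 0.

The region D is 0 ≤ r ≤ 4, 0 ≤ θ ≤ π in polar coordinates, where x = r cos(θ), y = r sin(θ), and dA = r dr dθ.

Under the substitution, the integrand becomes 21r^4, so

    ∬_D (21(x^2 + y^2)^2) dA = ∫_{0}^{π} ∫_{0}^{4} (21r^4) · r dr dθ.

Inner integral (in r): ∫_{0}^{4} (21r^4) · r dr = 14336.

Outer integral (in θ): ∫_{0}^{π} (14336) dθ = 14336π.

Therefore ∬_D (21(x^2 + y^2)^2) dA = 14336π.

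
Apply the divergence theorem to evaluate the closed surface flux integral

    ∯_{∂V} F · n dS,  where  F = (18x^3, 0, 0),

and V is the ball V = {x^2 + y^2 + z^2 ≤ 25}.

By the divergence theorem,

    ∯_{∂V} F · n dS = ∭_V (∇ · F) dV.

Compute the divergence:
    ∇ · F = ∂F_x/∂x + ∂F_y/∂y + ∂F_z/∂z = 54x^2 + 0 + 0 = 54x^2.

In spherical coordinates, x = ρ sin(φ) cos(θ), y = ρ sin(φ) sin(θ), z = ρ cos(φ), dV = ρ^2 sin(φ) dρ dφ dθ, with 0 ≤ ρ ≤ 5, 0 ≤ φ ≤ π, 0 ≤ θ ≤ 2π.

The integrand, after substitution and multiplying by the volume element, becomes (54ρ^2sin(φ)^2cos(θ)^2) · ρ^2 sin(φ), so

    ∭_V (∇·F) dV = ∫_0^{2π} ∫_0^{π} ∫_0^{5} (54ρ^2sin(φ)^2cos(θ)^2) · ρ^2 sin(φ) dρ dφ dθ.

Inner (ρ from 0 to 5): 33750sin(φ)^3cos(θ)^2.
Middle (φ from 0 to π): 45000cos(θ)^2.
Outer (θ from 0 to 2π): 45000π.

Therefore ∯_{∂V} F · n dS = 45000π.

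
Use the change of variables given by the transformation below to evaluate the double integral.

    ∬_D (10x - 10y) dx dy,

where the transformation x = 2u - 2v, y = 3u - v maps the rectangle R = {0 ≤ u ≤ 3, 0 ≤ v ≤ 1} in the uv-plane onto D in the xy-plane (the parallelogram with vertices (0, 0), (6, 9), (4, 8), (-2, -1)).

Compute the Jacobian determinant of (x, y) with respect to (u, v):

    ∂(x,y)/∂(u,v) = | 2  -2 | = (2)(-1) - (-2)(3) = 4.
                   | 3  -1 |

Its absolute value is |J| = 4 (the area scaling factor).

Substituting x = 2u - 2v, y = 3u - v into the integrand,

    10x - 10y → -10u - 10v,

so the integral becomes

    ∬_R (-10u - 10v) · |J| du dv = ∫_0^3 ∫_0^1 (-40u - 40v) dv du.

Inner (v): -40u - 20.
Outer (u): -240.

Therefore ∬_D (10x - 10y) dx dy = -240.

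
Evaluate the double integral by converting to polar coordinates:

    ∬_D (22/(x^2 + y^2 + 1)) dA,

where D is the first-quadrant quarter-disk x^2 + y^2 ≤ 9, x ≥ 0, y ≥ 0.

The region D is 0 ≤ r ≤ 3, 0 ≤ θ ≤ π/2 in polar coordinates, where x = r cos(θ), y = r sin(θ), and dA = r dr dθ.

Under the substitution, the integrand becomes 22/(r^2 + 1), so

    ∬_D (22/(x^2 + y^2 + 1)) dA = ∫_{0}^{π/2} ∫_{0}^{3} (22/(r^2 + 1)) · r dr dθ.

Inner integral (in r): ∫_{0}^{3} (22/(r^2 + 1)) · r dr = log(100000000000).

Outer integral (in θ): ∫_{0}^{π/2} (log(100000000000)) dθ = log(100000000000^(π/2)).

Therefore ∬_D (22/(x^2 + y^2 + 1)) dA = log(100000000000^(π/2)).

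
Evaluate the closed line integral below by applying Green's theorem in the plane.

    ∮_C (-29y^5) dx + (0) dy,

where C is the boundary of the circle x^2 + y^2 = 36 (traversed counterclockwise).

Green's theorem converts the closed line integral into a double integral over the enclosed region D:

    ∮_C P dx + Q dy = ∬_D (∂Q/∂x - ∂P/∂y) dA.

Here P = -29y^5, Q = 0, so

    ∂Q/∂x = 0,    ∂P/∂y = -145y^4,
    ∂Q/∂x - ∂P/∂y = 145y^4.

D is the region x^2 + y^2 ≤ 36. Evaluating the double integral:

In polar coordinates (x = r cos θ, y = r sin θ, dA = r dr dθ) the integrand becomes 145r^4sin(θ)^4, so

    ∬_D (145y^4) dA = ∫_0^{2π} ∫_0^{6} (145r^4sin(θ)^4) · r dr dθ.

Inner (r from 0 to 6): 1127520sin(θ)^4.
Outer (θ from 0 to 2π): 845640π.

Therefore ∮_C P dx + Q dy = 845640π.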